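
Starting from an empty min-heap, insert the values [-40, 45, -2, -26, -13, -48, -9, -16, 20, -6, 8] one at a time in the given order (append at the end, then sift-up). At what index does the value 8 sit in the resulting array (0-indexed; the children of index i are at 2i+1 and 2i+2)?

10

Insert -40:
  append -40 at index 0 → [-40] (no swap needed)
Insert 45:
  append 45 at index 1 → [-40, 45] (no swap needed)
Insert -2:
  append -2 at index 2 → [-40, 45, -2] (no swap needed)
Insert -26:
  append -26 at index 3 → [-40, 45, -2, -26]
  -26 < parent 45 at index 1, swap → [-40, -26, -2, 45]
Insert -13:
  append -13 at index 4 → [-40, -26, -2, 45, -13] (no swap needed)
Insert -48:
  append -48 at index 5 → [-40, -26, -2, 45, -13, -48]
  -48 < parent -2 at index 2, swap → [-40, -26, -48, 45, -13, -2]
  -48 < parent -40 at index 0, swap → [-48, -26, -40, 45, -13, -2]
Insert -9:
  append -9 at index 6 → [-48, -26, -40, 45, -13, -2, -9] (no swap needed)
Insert -16:
  append -16 at index 7 → [-48, -26, -40, 45, -13, -2, -9, -16]
  -16 < parent 45 at index 3, swap → [-48, -26, -40, -16, -13, -2, -9, 45]
Insert 20:
  append 20 at index 8 → [-48, -26, -40, -16, -13, -2, -9, 45, 20] (no swap needed)
Insert -6:
  append -6 at index 9 → [-48, -26, -40, -16, -13, -2, -9, 45, 20, -6] (no swap needed)
Insert 8:
  append 8 at index 10 → [-48, -26, -40, -16, -13, -2, -9, 45, 20, -6, 8] (no swap needed)
resulting array: [-48, -26, -40, -16, -13, -2, -9, 45, 20, -6, 8]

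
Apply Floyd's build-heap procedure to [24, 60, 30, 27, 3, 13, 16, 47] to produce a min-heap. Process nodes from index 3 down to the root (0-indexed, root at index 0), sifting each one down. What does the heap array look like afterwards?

[3, 24, 13, 27, 60, 30, 16, 47]

sift down from index 3: already satisfies heap property
sift down from index 2:
  30 vs smaller child 13 at index 5, swap → [24, 60, 13, 27, 3, 30, 16, 47]
sift down from index 1:
  60 vs smaller child 3 at index 4, swap → [24, 3, 13, 27, 60, 30, 16, 47]
sift down from index 0:
  24 vs smaller child 3 at index 1, swap → [3, 24, 13, 27, 60, 30, 16, 47]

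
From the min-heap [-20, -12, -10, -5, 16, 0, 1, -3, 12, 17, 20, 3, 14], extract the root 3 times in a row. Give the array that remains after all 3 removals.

[-5, -3, 0, 12, 16, 3, 1, 14, 20, 17]

extract-min #1 returns -20:
  remove root -20; move last element 14 to root → [14, -12, -10, -5, 16, 0, 1, -3, 12, 17, 20, 3]
  14 vs smaller child -12 at index 1, swap → [-12, 14, -10, -5, 16, 0, 1, -3, 12, 17, 20, 3]
  14 vs smaller child -5 at index 3, swap → [-12, -5, -10, 14, 16, 0, 1, -3, 12, 17, 20, 3]
  14 vs smaller child -3 at index 7, swap → [-12, -5, -10, -3, 16, 0, 1, 14, 12, 17, 20, 3]
extract-min #2 returns -12:
  remove root -12; move last element 3 to root → [3, -5, -10, -3, 16, 0, 1, 14, 12, 17, 20]
  3 vs smaller child -10 at index 2, swap → [-10, -5, 3, -3, 16, 0, 1, 14, 12, 17, 20]
  3 vs smaller child 0 at index 5, swap → [-10, -5, 0, -3, 16, 3, 1, 14, 12, 17, 20]
extract-min #3 returns -10:
  remove root -10; move last element 20 to root → [20, -5, 0, -3, 16, 3, 1, 14, 12, 17]
  20 vs smaller child -5 at index 1, swap → [-5, 20, 0, -3, 16, 3, 1, 14, 12, 17]
  20 vs smaller child -3 at index 3, swap → [-5, -3, 0, 20, 16, 3, 1, 14, 12, 17]
  20 vs smaller child 12 at index 8, swap → [-5, -3, 0, 12, 16, 3, 1, 14, 20, 17]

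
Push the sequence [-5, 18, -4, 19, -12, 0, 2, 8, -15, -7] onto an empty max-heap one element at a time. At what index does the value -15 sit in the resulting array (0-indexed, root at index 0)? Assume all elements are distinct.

8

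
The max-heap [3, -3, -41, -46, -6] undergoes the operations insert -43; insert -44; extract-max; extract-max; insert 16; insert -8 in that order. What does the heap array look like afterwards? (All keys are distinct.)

insert -43:
  append -43 at index 5 → [3, -3, -41, -46, -6, -43] (no swap needed)
insert -44:
  append -44 at index 6 → [3, -3, -41, -46, -6, -43, -44] (no swap needed)
extract-max → returns 3:
  remove root 3; move last element -44 to root → [-44, -3, -41, -46, -6, -43]
  -44 vs larger child -3 at index 1, swap → [-3, -44, -41, -46, -6, -43]
  -44 vs larger child -6 at index 4, swap → [-3, -6, -41, -46, -44, -43]
extract-max → returns -3:
  remove root -3; move last element -43 to root → [-43, -6, -41, -46, -44]
  -43 vs larger child -6 at index 1, swap → [-6, -43, -41, -46, -44]
insert 16:
  append 16 at index 5 → [-6, -43, -41, -46, -44, 16]
  16 > parent -41 at index 2, swap → [-6, -43, 16, -46, -44, -41]
  16 > parent -6 at index 0, swap → [16, -43, -6, -46, -44, -41]
insert -8:
  append -8 at index 6 → [16, -43, -6, -46, -44, -41, -8] (no swap needed)

[16, -43, -6, -46, -44, -41, -8]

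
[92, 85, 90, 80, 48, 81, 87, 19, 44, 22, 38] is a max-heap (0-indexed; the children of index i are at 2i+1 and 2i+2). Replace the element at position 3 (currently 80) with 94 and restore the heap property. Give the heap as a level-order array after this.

[94, 92, 90, 85, 48, 81, 87, 19, 44, 22, 38]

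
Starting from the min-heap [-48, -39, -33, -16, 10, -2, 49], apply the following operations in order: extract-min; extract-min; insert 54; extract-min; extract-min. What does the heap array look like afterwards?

extract-min → returns -48:
  remove root -48; move last element 49 to root → [49, -39, -33, -16, 10, -2]
  49 vs smaller child -39 at index 1, swap → [-39, 49, -33, -16, 10, -2]
  49 vs smaller child -16 at index 3, swap → [-39, -16, -33, 49, 10, -2]
extract-min → returns -39:
  remove root -39; move last element -2 to root → [-2, -16, -33, 49, 10]
  -2 vs smaller child -33 at index 2, swap → [-33, -16, -2, 49, 10]
insert 54:
  append 54 at index 5 → [-33, -16, -2, 49, 10, 54] (no swap needed)
extract-min → returns -33:
  remove root -33; move last element 54 to root → [54, -16, -2, 49, 10]
  54 vs smaller child -16 at index 1, swap → [-16, 54, -2, 49, 10]
  54 vs smaller child 10 at index 4, swap → [-16, 10, -2, 49, 54]
extract-min → returns -16:
  remove root -16; move last element 54 to root → [54, 10, -2, 49]
  54 vs smaller child -2 at index 2, swap → [-2, 10, 54, 49]

[-2, 10, 54, 49]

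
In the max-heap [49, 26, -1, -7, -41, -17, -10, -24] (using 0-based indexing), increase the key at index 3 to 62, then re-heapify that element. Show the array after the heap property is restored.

set index 3 from -7 to 62 → [49, 26, -1, 62, -41, -17, -10, -24]
62 > parent 26 at index 1, swap → [49, 62, -1, 26, -41, -17, -10, -24]
62 > parent 49 at index 0, swap → [62, 49, -1, 26, -41, -17, -10, -24]

[62, 49, -1, 26, -41, -17, -10, -24]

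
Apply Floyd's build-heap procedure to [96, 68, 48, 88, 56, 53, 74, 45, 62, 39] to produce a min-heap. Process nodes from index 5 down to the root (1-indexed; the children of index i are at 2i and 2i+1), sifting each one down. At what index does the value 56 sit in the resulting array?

sift down from index 5:
  56 vs only child 39 at index 10, swap → [96, 68, 48, 88, 39, 53, 74, 45, 62, 56]
sift down from index 4:
  88 vs smaller child 45 at index 8, swap → [96, 68, 48, 45, 39, 53, 74, 88, 62, 56]
sift down from index 3: already satisfies heap property
sift down from index 2:
  68 vs smaller child 39 at index 5, swap → [96, 39, 48, 45, 68, 53, 74, 88, 62, 56]
  68 vs only child 56 at index 10, swap → [96, 39, 48, 45, 56, 53, 74, 88, 62, 68]
sift down from index 1:
  96 vs smaller child 39 at index 2, swap → [39, 96, 48, 45, 56, 53, 74, 88, 62, 68]
  96 vs smaller child 45 at index 4, swap → [39, 45, 48, 96, 56, 53, 74, 88, 62, 68]
  96 vs smaller child 62 at index 9, swap → [39, 45, 48, 62, 56, 53, 74, 88, 96, 68]
resulting array: [39, 45, 48, 62, 56, 53, 74, 88, 96, 68]

5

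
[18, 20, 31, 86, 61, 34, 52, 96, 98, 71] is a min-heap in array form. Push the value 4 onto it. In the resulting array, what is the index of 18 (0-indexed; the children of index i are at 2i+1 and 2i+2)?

1

append 4 at index 10 → [18, 20, 31, 86, 61, 34, 52, 96, 98, 71, 4]
4 < parent 61 at index 4, swap → [18, 20, 31, 86, 4, 34, 52, 96, 98, 71, 61]
4 < parent 20 at index 1, swap → [18, 4, 31, 86, 20, 34, 52, 96, 98, 71, 61]
4 < parent 18 at index 0, swap → [4, 18, 31, 86, 20, 34, 52, 96, 98, 71, 61]
resulting array: [4, 18, 31, 86, 20, 34, 52, 96, 98, 71, 61]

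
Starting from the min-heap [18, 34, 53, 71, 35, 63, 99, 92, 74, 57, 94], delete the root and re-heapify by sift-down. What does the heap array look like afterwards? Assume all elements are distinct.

remove root 18; move last element 94 to root → [94, 34, 53, 71, 35, 63, 99, 92, 74, 57]
94 vs smaller child 34 at index 1, swap → [34, 94, 53, 71, 35, 63, 99, 92, 74, 57]
94 vs smaller child 35 at index 4, swap → [34, 35, 53, 71, 94, 63, 99, 92, 74, 57]
94 vs only child 57 at index 9, swap → [34, 35, 53, 71, 57, 63, 99, 92, 74, 94]

[34, 35, 53, 71, 57, 63, 99, 92, 74, 94]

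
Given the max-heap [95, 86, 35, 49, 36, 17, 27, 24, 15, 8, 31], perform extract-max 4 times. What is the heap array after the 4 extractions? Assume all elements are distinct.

[35, 31, 27, 24, 8, 17, 15]

extract-max #1 returns 95:
  remove root 95; move last element 31 to root → [31, 86, 35, 49, 36, 17, 27, 24, 15, 8]
  31 vs larger child 86 at index 1, swap → [86, 31, 35, 49, 36, 17, 27, 24, 15, 8]
  31 vs larger child 49 at index 3, swap → [86, 49, 35, 31, 36, 17, 27, 24, 15, 8]
extract-max #2 returns 86:
  remove root 86; move last element 8 to root → [8, 49, 35, 31, 36, 17, 27, 24, 15]
  8 vs larger child 49 at index 1, swap → [49, 8, 35, 31, 36, 17, 27, 24, 15]
  8 vs larger child 36 at index 4, swap → [49, 36, 35, 31, 8, 17, 27, 24, 15]
extract-max #3 returns 49:
  remove root 49; move last element 15 to root → [15, 36, 35, 31, 8, 17, 27, 24]
  15 vs larger child 36 at index 1, swap → [36, 15, 35, 31, 8, 17, 27, 24]
  15 vs larger child 31 at index 3, swap → [36, 31, 35, 15, 8, 17, 27, 24]
  15 vs only child 24 at index 7, swap → [36, 31, 35, 24, 8, 17, 27, 15]
extract-max #4 returns 36:
  remove root 36; move last element 15 to root → [15, 31, 35, 24, 8, 17, 27]
  15 vs larger child 35 at index 2, swap → [35, 31, 15, 24, 8, 17, 27]
  15 vs larger child 27 at index 6, swap → [35, 31, 27, 24, 8, 17, 15]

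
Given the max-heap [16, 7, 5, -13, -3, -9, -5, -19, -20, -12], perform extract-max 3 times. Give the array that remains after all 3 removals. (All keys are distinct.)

[-3, -12, -5, -13, -19, -9, -20]

extract-max #1 returns 16:
  remove root 16; move last element -12 to root → [-12, 7, 5, -13, -3, -9, -5, -19, -20]
  -12 vs larger child 7 at index 1, swap → [7, -12, 5, -13, -3, -9, -5, -19, -20]
  -12 vs larger child -3 at index 4, swap → [7, -3, 5, -13, -12, -9, -5, -19, -20]
extract-max #2 returns 7:
  remove root 7; move last element -20 to root → [-20, -3, 5, -13, -12, -9, -5, -19]
  -20 vs larger child 5 at index 2, swap → [5, -3, -20, -13, -12, -9, -5, -19]
  -20 vs larger child -5 at index 6, swap → [5, -3, -5, -13, -12, -9, -20, -19]
extract-max #3 returns 5:
  remove root 5; move last element -19 to root → [-19, -3, -5, -13, -12, -9, -20]
  -19 vs larger child -3 at index 1, swap → [-3, -19, -5, -13, -12, -9, -20]
  -19 vs larger child -12 at index 4, swap → [-3, -12, -5, -13, -19, -9, -20]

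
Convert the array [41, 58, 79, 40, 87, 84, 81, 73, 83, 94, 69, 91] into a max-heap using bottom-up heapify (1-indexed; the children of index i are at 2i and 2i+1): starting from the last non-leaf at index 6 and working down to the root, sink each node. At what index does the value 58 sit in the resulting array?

sift down from index 6:
  84 vs only child 91 at index 12, swap → [41, 58, 79, 40, 87, 91, 81, 73, 83, 94, 69, 84]
sift down from index 5:
  87 vs larger child 94 at index 10, swap → [41, 58, 79, 40, 94, 91, 81, 73, 83, 87, 69, 84]
sift down from index 4:
  40 vs larger child 83 at index 9, swap → [41, 58, 79, 83, 94, 91, 81, 73, 40, 87, 69, 84]
sift down from index 3:
  79 vs larger child 91 at index 6, swap → [41, 58, 91, 83, 94, 79, 81, 73, 40, 87, 69, 84]
  79 vs only child 84 at index 12, swap → [41, 58, 91, 83, 94, 84, 81, 73, 40, 87, 69, 79]
sift down from index 2:
  58 vs larger child 94 at index 5, swap → [41, 94, 91, 83, 58, 84, 81, 73, 40, 87, 69, 79]
  58 vs larger child 87 at index 10, swap → [41, 94, 91, 83, 87, 84, 81, 73, 40, 58, 69, 79]
sift down from index 1:
  41 vs larger child 94 at index 2, swap → [94, 41, 91, 83, 87, 84, 81, 73, 40, 58, 69, 79]
  41 vs larger child 87 at index 5, swap → [94, 87, 91, 83, 41, 84, 81, 73, 40, 58, 69, 79]
  41 vs larger child 69 at index 11, swap → [94, 87, 91, 83, 69, 84, 81, 73, 40, 58, 41, 79]
resulting array: [94, 87, 91, 83, 69, 84, 81, 73, 40, 58, 41, 79]

10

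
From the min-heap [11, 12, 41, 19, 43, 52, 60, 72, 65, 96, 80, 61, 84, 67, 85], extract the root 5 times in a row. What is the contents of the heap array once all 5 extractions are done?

extract-min #1 returns 11:
  remove root 11; move last element 85 to root → [85, 12, 41, 19, 43, 52, 60, 72, 65, 96, 80, 61, 84, 67]
  85 vs smaller child 12 at index 1, swap → [12, 85, 41, 19, 43, 52, 60, 72, 65, 96, 80, 61, 84, 67]
  85 vs smaller child 19 at index 3, swap → [12, 19, 41, 85, 43, 52, 60, 72, 65, 96, 80, 61, 84, 67]
  85 vs smaller child 65 at index 8, swap → [12, 19, 41, 65, 43, 52, 60, 72, 85, 96, 80, 61, 84, 67]
extract-min #2 returns 12:
  remove root 12; move last element 67 to root → [67, 19, 41, 65, 43, 52, 60, 72, 85, 96, 80, 61, 84]
  67 vs smaller child 19 at index 1, swap → [19, 67, 41, 65, 43, 52, 60, 72, 85, 96, 80, 61, 84]
  67 vs smaller child 43 at index 4, swap → [19, 43, 41, 65, 67, 52, 60, 72, 85, 96, 80, 61, 84]
extract-min #3 returns 19:
  remove root 19; move last element 84 to root → [84, 43, 41, 65, 67, 52, 60, 72, 85, 96, 80, 61]
  84 vs smaller child 41 at index 2, swap → [41, 43, 84, 65, 67, 52, 60, 72, 85, 96, 80, 61]
  84 vs smaller child 52 at index 5, swap → [41, 43, 52, 65, 67, 84, 60, 72, 85, 96, 80, 61]
  84 vs only child 61 at index 11, swap → [41, 43, 52, 65, 67, 61, 60, 72, 85, 96, 80, 84]
extract-min #4 returns 41:
  remove root 41; move last element 84 to root → [84, 43, 52, 65, 67, 61, 60, 72, 85, 96, 80]
  84 vs smaller child 43 at index 1, swap → [43, 84, 52, 65, 67, 61, 60, 72, 85, 96, 80]
  84 vs smaller child 65 at index 3, swap → [43, 65, 52, 84, 67, 61, 60, 72, 85, 96, 80]
  84 vs smaller child 72 at index 7, swap → [43, 65, 52, 72, 67, 61, 60, 84, 85, 96, 80]
extract-min #5 returns 43:
  remove root 43; move last element 80 to root → [80, 65, 52, 72, 67, 61, 60, 84, 85, 96]
  80 vs smaller child 52 at index 2, swap → [52, 65, 80, 72, 67, 61, 60, 84, 85, 96]
  80 vs smaller child 60 at index 6, swap → [52, 65, 60, 72, 67, 61, 80, 84, 85, 96]

[52, 65, 60, 72, 67, 61, 80, 84, 85, 96]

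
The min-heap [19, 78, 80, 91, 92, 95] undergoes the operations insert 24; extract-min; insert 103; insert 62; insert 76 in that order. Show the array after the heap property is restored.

[24, 62, 80, 76, 92, 95, 103, 91, 78]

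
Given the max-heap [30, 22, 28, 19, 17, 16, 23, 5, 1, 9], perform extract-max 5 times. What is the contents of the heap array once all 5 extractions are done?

[17, 9, 16, 5, 1]

extract-max #1 returns 30:
  remove root 30; move last element 9 to root → [9, 22, 28, 19, 17, 16, 23, 5, 1]
  9 vs larger child 28 at index 2, swap → [28, 22, 9, 19, 17, 16, 23, 5, 1]
  9 vs larger child 23 at index 6, swap → [28, 22, 23, 19, 17, 16, 9, 5, 1]
extract-max #2 returns 28:
  remove root 28; move last element 1 to root → [1, 22, 23, 19, 17, 16, 9, 5]
  1 vs larger child 23 at index 2, swap → [23, 22, 1, 19, 17, 16, 9, 5]
  1 vs larger child 16 at index 5, swap → [23, 22, 16, 19, 17, 1, 9, 5]
extract-max #3 returns 23:
  remove root 23; move last element 5 to root → [5, 22, 16, 19, 17, 1, 9]
  5 vs larger child 22 at index 1, swap → [22, 5, 16, 19, 17, 1, 9]
  5 vs larger child 19 at index 3, swap → [22, 19, 16, 5, 17, 1, 9]
extract-max #4 returns 22:
  remove root 22; move last element 9 to root → [9, 19, 16, 5, 17, 1]
  9 vs larger child 19 at index 1, swap → [19, 9, 16, 5, 17, 1]
  9 vs larger child 17 at index 4, swap → [19, 17, 16, 5, 9, 1]
extract-max #5 returns 19:
  remove root 19; move last element 1 to root → [1, 17, 16, 5, 9]
  1 vs larger child 17 at index 1, swap → [17, 1, 16, 5, 9]
  1 vs larger child 9 at index 4, swap → [17, 9, 16, 5, 1]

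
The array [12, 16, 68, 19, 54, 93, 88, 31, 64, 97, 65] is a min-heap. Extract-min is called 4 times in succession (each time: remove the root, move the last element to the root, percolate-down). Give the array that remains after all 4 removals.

[54, 64, 68, 65, 97, 93, 88]

extract-min #1 returns 12:
  remove root 12; move last element 65 to root → [65, 16, 68, 19, 54, 93, 88, 31, 64, 97]
  65 vs smaller child 16 at index 1, swap → [16, 65, 68, 19, 54, 93, 88, 31, 64, 97]
  65 vs smaller child 19 at index 3, swap → [16, 19, 68, 65, 54, 93, 88, 31, 64, 97]
  65 vs smaller child 31 at index 7, swap → [16, 19, 68, 31, 54, 93, 88, 65, 64, 97]
extract-min #2 returns 16:
  remove root 16; move last element 97 to root → [97, 19, 68, 31, 54, 93, 88, 65, 64]
  97 vs smaller child 19 at index 1, swap → [19, 97, 68, 31, 54, 93, 88, 65, 64]
  97 vs smaller child 31 at index 3, swap → [19, 31, 68, 97, 54, 93, 88, 65, 64]
  97 vs smaller child 64 at index 8, swap → [19, 31, 68, 64, 54, 93, 88, 65, 97]
extract-min #3 returns 19:
  remove root 19; move last element 97 to root → [97, 31, 68, 64, 54, 93, 88, 65]
  97 vs smaller child 31 at index 1, swap → [31, 97, 68, 64, 54, 93, 88, 65]
  97 vs smaller child 54 at index 4, swap → [31, 54, 68, 64, 97, 93, 88, 65]
extract-min #4 returns 31:
  remove root 31; move last element 65 to root → [65, 54, 68, 64, 97, 93, 88]
  65 vs smaller child 54 at index 1, swap → [54, 65, 68, 64, 97, 93, 88]
  65 vs smaller child 64 at index 3, swap → [54, 64, 68, 65, 97, 93, 88]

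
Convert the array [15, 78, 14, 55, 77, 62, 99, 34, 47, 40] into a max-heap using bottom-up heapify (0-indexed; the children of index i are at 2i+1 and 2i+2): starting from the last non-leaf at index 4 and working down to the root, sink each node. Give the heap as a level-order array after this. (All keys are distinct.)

sift down from index 4: already satisfies heap property
sift down from index 3: already satisfies heap property
sift down from index 2:
  14 vs larger child 99 at index 6, swap → [15, 78, 99, 55, 77, 62, 14, 34, 47, 40]
sift down from index 1: already satisfies heap property
sift down from index 0:
  15 vs larger child 99 at index 2, swap → [99, 78, 15, 55, 77, 62, 14, 34, 47, 40]
  15 vs larger child 62 at index 5, swap → [99, 78, 62, 55, 77, 15, 14, 34, 47, 40]

[99, 78, 62, 55, 77, 15, 14, 34, 47, 40]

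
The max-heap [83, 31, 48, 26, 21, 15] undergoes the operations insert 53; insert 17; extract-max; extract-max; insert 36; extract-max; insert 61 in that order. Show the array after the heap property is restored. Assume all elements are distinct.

[61, 31, 36, 26, 21, 15, 17]

insert 53:
  append 53 at index 6 → [83, 31, 48, 26, 21, 15, 53]
  53 > parent 48 at index 2, swap → [83, 31, 53, 26, 21, 15, 48]
insert 17:
  append 17 at index 7 → [83, 31, 53, 26, 21, 15, 48, 17] (no swap needed)
extract-max → returns 83:
  remove root 83; move last element 17 to root → [17, 31, 53, 26, 21, 15, 48]
  17 vs larger child 53 at index 2, swap → [53, 31, 17, 26, 21, 15, 48]
  17 vs larger child 48 at index 6, swap → [53, 31, 48, 26, 21, 15, 17]
extract-max → returns 53:
  remove root 53; move last element 17 to root → [17, 31, 48, 26, 21, 15]
  17 vs larger child 48 at index 2, swap → [48, 31, 17, 26, 21, 15]
insert 36:
  append 36 at index 6 → [48, 31, 17, 26, 21, 15, 36]
  36 > parent 17 at index 2, swap → [48, 31, 36, 26, 21, 15, 17]
extract-max → returns 48:
  remove root 48; move last element 17 to root → [17, 31, 36, 26, 21, 15]
  17 vs larger child 36 at index 2, swap → [36, 31, 17, 26, 21, 15]
insert 61:
  append 61 at index 6 → [36, 31, 17, 26, 21, 15, 61]
  61 > parent 17 at index 2, swap → [36, 31, 61, 26, 21, 15, 17]
  61 > parent 36 at index 0, swap → [61, 31, 36, 26, 21, 15, 17]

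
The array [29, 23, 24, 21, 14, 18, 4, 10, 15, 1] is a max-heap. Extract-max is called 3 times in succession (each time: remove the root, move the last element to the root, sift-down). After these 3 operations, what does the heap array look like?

[21, 15, 18, 10, 14, 1, 4]

extract-max #1 returns 29:
  remove root 29; move last element 1 to root → [1, 23, 24, 21, 14, 18, 4, 10, 15]
  1 vs larger child 24 at index 2, swap → [24, 23, 1, 21, 14, 18, 4, 10, 15]
  1 vs larger child 18 at index 5, swap → [24, 23, 18, 21, 14, 1, 4, 10, 15]
extract-max #2 returns 24:
  remove root 24; move last element 15 to root → [15, 23, 18, 21, 14, 1, 4, 10]
  15 vs larger child 23 at index 1, swap → [23, 15, 18, 21, 14, 1, 4, 10]
  15 vs larger child 21 at index 3, swap → [23, 21, 18, 15, 14, 1, 4, 10]
extract-max #3 returns 23:
  remove root 23; move last element 10 to root → [10, 21, 18, 15, 14, 1, 4]
  10 vs larger child 21 at index 1, swap → [21, 10, 18, 15, 14, 1, 4]
  10 vs larger child 15 at index 3, swap → [21, 15, 18, 10, 14, 1, 4]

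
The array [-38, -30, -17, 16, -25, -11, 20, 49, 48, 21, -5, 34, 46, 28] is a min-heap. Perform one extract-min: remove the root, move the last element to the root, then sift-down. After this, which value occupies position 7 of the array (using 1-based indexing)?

remove root -38; move last element 28 to root → [28, -30, -17, 16, -25, -11, 20, 49, 48, 21, -5, 34, 46]
28 vs smaller child -30 at index 2, swap → [-30, 28, -17, 16, -25, -11, 20, 49, 48, 21, -5, 34, 46]
28 vs smaller child -25 at index 5, swap → [-30, -25, -17, 16, 28, -11, 20, 49, 48, 21, -5, 34, 46]
28 vs smaller child -5 at index 11, swap → [-30, -25, -17, 16, -5, -11, 20, 49, 48, 21, 28, 34, 46]
resulting array: [-30, -25, -17, 16, -5, -11, 20, 49, 48, 21, 28, 34, 46]

20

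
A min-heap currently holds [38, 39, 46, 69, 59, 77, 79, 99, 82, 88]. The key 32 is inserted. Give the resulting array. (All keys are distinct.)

[32, 38, 46, 69, 39, 77, 79, 99, 82, 88, 59]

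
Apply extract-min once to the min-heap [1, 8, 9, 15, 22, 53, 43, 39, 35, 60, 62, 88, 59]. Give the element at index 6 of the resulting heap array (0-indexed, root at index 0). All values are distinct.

remove root 1; move last element 59 to root → [59, 8, 9, 15, 22, 53, 43, 39, 35, 60, 62, 88]
59 vs smaller child 8 at index 1, swap → [8, 59, 9, 15, 22, 53, 43, 39, 35, 60, 62, 88]
59 vs smaller child 15 at index 3, swap → [8, 15, 9, 59, 22, 53, 43, 39, 35, 60, 62, 88]
59 vs smaller child 35 at index 8, swap → [8, 15, 9, 35, 22, 53, 43, 39, 59, 60, 62, 88]
resulting array: [8, 15, 9, 35, 22, 53, 43, 39, 59, 60, 62, 88]

43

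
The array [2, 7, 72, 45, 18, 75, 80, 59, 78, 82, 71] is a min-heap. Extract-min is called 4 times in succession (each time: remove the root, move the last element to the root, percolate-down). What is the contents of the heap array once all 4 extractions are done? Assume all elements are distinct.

extract-min #1 returns 2:
  remove root 2; move last element 71 to root → [71, 7, 72, 45, 18, 75, 80, 59, 78, 82]
  71 vs smaller child 7 at index 1, swap → [7, 71, 72, 45, 18, 75, 80, 59, 78, 82]
  71 vs smaller child 18 at index 4, swap → [7, 18, 72, 45, 71, 75, 80, 59, 78, 82]
extract-min #2 returns 7:
  remove root 7; move last element 82 to root → [82, 18, 72, 45, 71, 75, 80, 59, 78]
  82 vs smaller child 18 at index 1, swap → [18, 82, 72, 45, 71, 75, 80, 59, 78]
  82 vs smaller child 45 at index 3, swap → [18, 45, 72, 82, 71, 75, 80, 59, 78]
  82 vs smaller child 59 at index 7, swap → [18, 45, 72, 59, 71, 75, 80, 82, 78]
extract-min #3 returns 18:
  remove root 18; move last element 78 to root → [78, 45, 72, 59, 71, 75, 80, 82]
  78 vs smaller child 45 at index 1, swap → [45, 78, 72, 59, 71, 75, 80, 82]
  78 vs smaller child 59 at index 3, swap → [45, 59, 72, 78, 71, 75, 80, 82]
extract-min #4 returns 45:
  remove root 45; move last element 82 to root → [82, 59, 72, 78, 71, 75, 80]
  82 vs smaller child 59 at index 1, swap → [59, 82, 72, 78, 71, 75, 80]
  82 vs smaller child 71 at index 4, swap → [59, 71, 72, 78, 82, 75, 80]

[59, 71, 72, 78, 82, 75, 80]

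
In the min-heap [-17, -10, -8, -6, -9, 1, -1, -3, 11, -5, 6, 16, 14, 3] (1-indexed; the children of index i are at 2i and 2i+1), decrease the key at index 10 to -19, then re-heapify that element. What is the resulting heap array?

[-19, -17, -8, -6, -10, 1, -1, -3, 11, -9, 6, 16, 14, 3]

set index 10 from -5 to -19 → [-17, -10, -8, -6, -9, 1, -1, -3, 11, -19, 6, 16, 14, 3]
-19 < parent -9 at index 5, swap → [-17, -10, -8, -6, -19, 1, -1, -3, 11, -9, 6, 16, 14, 3]
-19 < parent -10 at index 2, swap → [-17, -19, -8, -6, -10, 1, -1, -3, 11, -9, 6, 16, 14, 3]
-19 < parent -17 at index 1, swap → [-19, -17, -8, -6, -10, 1, -1, -3, 11, -9, 6, 16, 14, 3]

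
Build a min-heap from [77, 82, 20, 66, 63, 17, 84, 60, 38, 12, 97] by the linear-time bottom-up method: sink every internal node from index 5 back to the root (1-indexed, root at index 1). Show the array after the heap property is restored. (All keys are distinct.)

[12, 38, 17, 60, 63, 20, 84, 77, 66, 82, 97]

sift down from index 5:
  63 vs smaller child 12 at index 10, swap → [77, 82, 20, 66, 12, 17, 84, 60, 38, 63, 97]
sift down from index 4:
  66 vs smaller child 38 at index 9, swap → [77, 82, 20, 38, 12, 17, 84, 60, 66, 63, 97]
sift down from index 3:
  20 vs smaller child 17 at index 6, swap → [77, 82, 17, 38, 12, 20, 84, 60, 66, 63, 97]
sift down from index 2:
  82 vs smaller child 12 at index 5, swap → [77, 12, 17, 38, 82, 20, 84, 60, 66, 63, 97]
  82 vs smaller child 63 at index 10, swap → [77, 12, 17, 38, 63, 20, 84, 60, 66, 82, 97]
sift down from index 1:
  77 vs smaller child 12 at index 2, swap → [12, 77, 17, 38, 63, 20, 84, 60, 66, 82, 97]
  77 vs smaller child 38 at index 4, swap → [12, 38, 17, 77, 63, 20, 84, 60, 66, 82, 97]
  77 vs smaller child 60 at index 8, swap → [12, 38, 17, 60, 63, 20, 84, 77, 66, 82, 97]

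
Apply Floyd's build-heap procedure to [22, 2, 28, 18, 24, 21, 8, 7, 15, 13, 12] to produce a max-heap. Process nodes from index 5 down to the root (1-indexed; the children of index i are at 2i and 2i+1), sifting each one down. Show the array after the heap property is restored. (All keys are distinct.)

[28, 24, 22, 18, 13, 21, 8, 7, 15, 2, 12]

sift down from index 5: already satisfies heap property
sift down from index 4: already satisfies heap property
sift down from index 3: already satisfies heap property
sift down from index 2:
  2 vs larger child 24 at index 5, swap → [22, 24, 28, 18, 2, 21, 8, 7, 15, 13, 12]
  2 vs larger child 13 at index 10, swap → [22, 24, 28, 18, 13, 21, 8, 7, 15, 2, 12]
sift down from index 1:
  22 vs larger child 28 at index 3, swap → [28, 24, 22, 18, 13, 21, 8, 7, 15, 2, 12]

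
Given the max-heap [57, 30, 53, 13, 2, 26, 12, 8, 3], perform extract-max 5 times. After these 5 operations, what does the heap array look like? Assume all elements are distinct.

[12, 8, 2, 3]

extract-max #1 returns 57:
  remove root 57; move last element 3 to root → [3, 30, 53, 13, 2, 26, 12, 8]
  3 vs larger child 53 at index 2, swap → [53, 30, 3, 13, 2, 26, 12, 8]
  3 vs larger child 26 at index 5, swap → [53, 30, 26, 13, 2, 3, 12, 8]
extract-max #2 returns 53:
  remove root 53; move last element 8 to root → [8, 30, 26, 13, 2, 3, 12]
  8 vs larger child 30 at index 1, swap → [30, 8, 26, 13, 2, 3, 12]
  8 vs larger child 13 at index 3, swap → [30, 13, 26, 8, 2, 3, 12]
extract-max #3 returns 30:
  remove root 30; move last element 12 to root → [12, 13, 26, 8, 2, 3]
  12 vs larger child 26 at index 2, swap → [26, 13, 12, 8, 2, 3]
extract-max #4 returns 26:
  remove root 26; move last element 3 to root → [3, 13, 12, 8, 2]
  3 vs larger child 13 at index 1, swap → [13, 3, 12, 8, 2]
  3 vs larger child 8 at index 3, swap → [13, 8, 12, 3, 2]
extract-max #5 returns 13:
  remove root 13; move last element 2 to root → [2, 8, 12, 3]
  2 vs larger child 12 at index 2, swap → [12, 8, 2, 3]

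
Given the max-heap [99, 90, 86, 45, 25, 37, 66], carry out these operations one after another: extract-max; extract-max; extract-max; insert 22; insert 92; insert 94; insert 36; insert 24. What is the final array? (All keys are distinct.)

extract-max → returns 99:
  remove root 99; move last element 66 to root → [66, 90, 86, 45, 25, 37]
  66 vs larger child 90 at index 1, swap → [90, 66, 86, 45, 25, 37]
extract-max → returns 90:
  remove root 90; move last element 37 to root → [37, 66, 86, 45, 25]
  37 vs larger child 86 at index 2, swap → [86, 66, 37, 45, 25]
extract-max → returns 86:
  remove root 86; move last element 25 to root → [25, 66, 37, 45]
  25 vs larger child 66 at index 1, swap → [66, 25, 37, 45]
  25 vs only child 45 at index 3, swap → [66, 45, 37, 25]
insert 22:
  append 22 at index 4 → [66, 45, 37, 25, 22] (no swap needed)
insert 92:
  append 92 at index 5 → [66, 45, 37, 25, 22, 92]
  92 > parent 37 at index 2, swap → [66, 45, 92, 25, 22, 37]
  92 > parent 66 at index 0, swap → [92, 45, 66, 25, 22, 37]
insert 94:
  append 94 at index 6 → [92, 45, 66, 25, 22, 37, 94]
  94 > parent 66 at index 2, swap → [92, 45, 94, 25, 22, 37, 66]
  94 > parent 92 at index 0, swap → [94, 45, 92, 25, 22, 37, 66]
insert 36:
  append 36 at index 7 → [94, 45, 92, 25, 22, 37, 66, 36]
  36 > parent 25 at index 3, swap → [94, 45, 92, 36, 22, 37, 66, 25]
insert 24:
  append 24 at index 8 → [94, 45, 92, 36, 22, 37, 66, 25, 24] (no swap needed)

[94, 45, 92, 36, 22, 37, 66, 25, 24]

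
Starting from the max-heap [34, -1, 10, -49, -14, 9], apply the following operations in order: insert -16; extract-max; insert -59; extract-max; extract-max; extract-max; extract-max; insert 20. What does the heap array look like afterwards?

insert -16:
  append -16 at index 6 → [34, -1, 10, -49, -14, 9, -16] (no swap needed)
extract-max → returns 34:
  remove root 34; move last element -16 to root → [-16, -1, 10, -49, -14, 9]
  -16 vs larger child 10 at index 2, swap → [10, -1, -16, -49, -14, 9]
  -16 vs only child 9 at index 5, swap → [10, -1, 9, -49, -14, -16]
insert -59:
  append -59 at index 6 → [10, -1, 9, -49, -14, -16, -59] (no swap needed)
extract-max → returns 10:
  remove root 10; move last element -59 to root → [-59, -1, 9, -49, -14, -16]
  -59 vs larger child 9 at index 2, swap → [9, -1, -59, -49, -14, -16]
  -59 vs only child -16 at index 5, swap → [9, -1, -16, -49, -14, -59]
extract-max → returns 9:
  remove root 9; move last element -59 to root → [-59, -1, -16, -49, -14]
  -59 vs larger child -1 at index 1, swap → [-1, -59, -16, -49, -14]
  -59 vs larger child -14 at index 4, swap → [-1, -14, -16, -49, -59]
extract-max → returns -1:
  remove root -1; move last element -59 to root → [-59, -14, -16, -49]
  -59 vs larger child -14 at index 1, swap → [-14, -59, -16, -49]
  -59 vs only child -49 at index 3, swap → [-14, -49, -16, -59]
extract-max → returns -14:
  remove root -14; move last element -59 to root → [-59, -49, -16]
  -59 vs larger child -16 at index 2, swap → [-16, -49, -59]
insert 20:
  append 20 at index 3 → [-16, -49, -59, 20]
  20 > parent -49 at index 1, swap → [-16, 20, -59, -49]
  20 > parent -16 at index 0, swap → [20, -16, -59, -49]

[20, -16, -59, -49]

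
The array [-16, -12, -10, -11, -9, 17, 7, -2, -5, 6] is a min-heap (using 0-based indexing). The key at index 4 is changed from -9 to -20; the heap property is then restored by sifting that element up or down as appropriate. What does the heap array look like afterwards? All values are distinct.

set index 4 from -9 to -20 → [-16, -12, -10, -11, -20, 17, 7, -2, -5, 6]
-20 < parent -12 at index 1, swap → [-16, -20, -10, -11, -12, 17, 7, -2, -5, 6]
-20 < parent -16 at index 0, swap → [-20, -16, -10, -11, -12, 17, 7, -2, -5, 6]

[-20, -16, -10, -11, -12, 17, 7, -2, -5, 6]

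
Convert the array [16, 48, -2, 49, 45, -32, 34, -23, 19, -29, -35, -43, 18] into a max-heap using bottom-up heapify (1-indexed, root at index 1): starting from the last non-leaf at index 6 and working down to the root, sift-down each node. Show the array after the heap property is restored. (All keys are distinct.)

[49, 48, 34, 19, 45, 18, -2, -23, 16, -29, -35, -43, -32]

sift down from index 6:
  -32 vs larger child 18 at index 13, swap → [16, 48, -2, 49, 45, 18, 34, -23, 19, -29, -35, -43, -32]
sift down from index 5: already satisfies heap property
sift down from index 4: already satisfies heap property
sift down from index 3:
  -2 vs larger child 34 at index 7, swap → [16, 48, 34, 49, 45, 18, -2, -23, 19, -29, -35, -43, -32]
sift down from index 2:
  48 vs larger child 49 at index 4, swap → [16, 49, 34, 48, 45, 18, -2, -23, 19, -29, -35, -43, -32]
sift down from index 1:
  16 vs larger child 49 at index 2, swap → [49, 16, 34, 48, 45, 18, -2, -23, 19, -29, -35, -43, -32]
  16 vs larger child 48 at index 4, swap → [49, 48, 34, 16, 45, 18, -2, -23, 19, -29, -35, -43, -32]
  16 vs larger child 19 at index 9, swap → [49, 48, 34, 19, 45, 18, -2, -23, 16, -29, -35, -43, -32]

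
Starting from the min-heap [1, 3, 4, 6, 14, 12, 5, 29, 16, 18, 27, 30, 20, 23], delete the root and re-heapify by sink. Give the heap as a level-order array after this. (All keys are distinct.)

remove root 1; move last element 23 to root → [23, 3, 4, 6, 14, 12, 5, 29, 16, 18, 27, 30, 20]
23 vs smaller child 3 at index 1, swap → [3, 23, 4, 6, 14, 12, 5, 29, 16, 18, 27, 30, 20]
23 vs smaller child 6 at index 3, swap → [3, 6, 4, 23, 14, 12, 5, 29, 16, 18, 27, 30, 20]
23 vs smaller child 16 at index 8, swap → [3, 6, 4, 16, 14, 12, 5, 29, 23, 18, 27, 30, 20]

[3, 6, 4, 16, 14, 12, 5, 29, 23, 18, 27, 30, 20]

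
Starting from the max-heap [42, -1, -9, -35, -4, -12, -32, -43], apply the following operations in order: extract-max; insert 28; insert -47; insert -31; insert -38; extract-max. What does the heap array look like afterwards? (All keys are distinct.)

[-1, -4, -9, -35, -31, -12, -32, -38, -47, -43]

extract-max → returns 42:
  remove root 42; move last element -43 to root → [-43, -1, -9, -35, -4, -12, -32]
  -43 vs larger child -1 at index 1, swap → [-1, -43, -9, -35, -4, -12, -32]
  -43 vs larger child -4 at index 4, swap → [-1, -4, -9, -35, -43, -12, -32]
insert 28:
  append 28 at index 7 → [-1, -4, -9, -35, -43, -12, -32, 28]
  28 > parent -35 at index 3, swap → [-1, -4, -9, 28, -43, -12, -32, -35]
  28 > parent -4 at index 1, swap → [-1, 28, -9, -4, -43, -12, -32, -35]
  28 > parent -1 at index 0, swap → [28, -1, -9, -4, -43, -12, -32, -35]
insert -47:
  append -47 at index 8 → [28, -1, -9, -4, -43, -12, -32, -35, -47] (no swap needed)
insert -31:
  append -31 at index 9 → [28, -1, -9, -4, -43, -12, -32, -35, -47, -31]
  -31 > parent -43 at index 4, swap → [28, -1, -9, -4, -31, -12, -32, -35, -47, -43]
insert -38:
  append -38 at index 10 → [28, -1, -9, -4, -31, -12, -32, -35, -47, -43, -38] (no swap needed)
extract-max → returns 28:
  remove root 28; move last element -38 to root → [-38, -1, -9, -4, -31, -12, -32, -35, -47, -43]
  -38 vs larger child -1 at index 1, swap → [-1, -38, -9, -4, -31, -12, -32, -35, -47, -43]
  -38 vs larger child -4 at index 3, swap → [-1, -4, -9, -38, -31, -12, -32, -35, -47, -43]
  -38 vs larger child -35 at index 7, swap → [-1, -4, -9, -35, -31, -12, -32, -38, -47, -43]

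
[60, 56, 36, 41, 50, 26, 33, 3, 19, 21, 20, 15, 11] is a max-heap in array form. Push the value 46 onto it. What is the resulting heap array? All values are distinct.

append 46 at index 13 → [60, 56, 36, 41, 50, 26, 33, 3, 19, 21, 20, 15, 11, 46]
46 > parent 33 at index 6, swap → [60, 56, 36, 41, 50, 26, 46, 3, 19, 21, 20, 15, 11, 33]
46 > parent 36 at index 2, swap → [60, 56, 46, 41, 50, 26, 36, 3, 19, 21, 20, 15, 11, 33]

[60, 56, 46, 41, 50, 26, 36, 3, 19, 21, 20, 15, 11, 33]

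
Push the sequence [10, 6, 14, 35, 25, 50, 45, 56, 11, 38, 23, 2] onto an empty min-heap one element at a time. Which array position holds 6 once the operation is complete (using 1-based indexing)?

Insert 10:
  append 10 at index 1 → [10] (no swap needed)
Insert 6:
  append 6 at index 2 → [10, 6]
  6 < parent 10 at index 1, swap → [6, 10]
Insert 14:
  append 14 at index 3 → [6, 10, 14] (no swap needed)
Insert 35:
  append 35 at index 4 → [6, 10, 14, 35] (no swap needed)
Insert 25:
  append 25 at index 5 → [6, 10, 14, 35, 25] (no swap needed)
Insert 50:
  append 50 at index 6 → [6, 10, 14, 35, 25, 50] (no swap needed)
Insert 45:
  append 45 at index 7 → [6, 10, 14, 35, 25, 50, 45] (no swap needed)
Insert 56:
  append 56 at index 8 → [6, 10, 14, 35, 25, 50, 45, 56] (no swap needed)
Insert 11:
  append 11 at index 9 → [6, 10, 14, 35, 25, 50, 45, 56, 11]
  11 < parent 35 at index 4, swap → [6, 10, 14, 11, 25, 50, 45, 56, 35]
Insert 38:
  append 38 at index 10 → [6, 10, 14, 11, 25, 50, 45, 56, 35, 38] (no swap needed)
Insert 23:
  append 23 at index 11 → [6, 10, 14, 11, 25, 50, 45, 56, 35, 38, 23]
  23 < parent 25 at index 5, swap → [6, 10, 14, 11, 23, 50, 45, 56, 35, 38, 25]
Insert 2:
  append 2 at index 12 → [6, 10, 14, 11, 23, 50, 45, 56, 35, 38, 25, 2]
  2 < parent 50 at index 6, swap → [6, 10, 14, 11, 23, 2, 45, 56, 35, 38, 25, 50]
  2 < parent 14 at index 3, swap → [6, 10, 2, 11, 23, 14, 45, 56, 35, 38, 25, 50]
  2 < parent 6 at index 1, swap → [2, 10, 6, 11, 23, 14, 45, 56, 35, 38, 25, 50]
resulting array: [2, 10, 6, 11, 23, 14, 45, 56, 35, 38, 25, 50]

3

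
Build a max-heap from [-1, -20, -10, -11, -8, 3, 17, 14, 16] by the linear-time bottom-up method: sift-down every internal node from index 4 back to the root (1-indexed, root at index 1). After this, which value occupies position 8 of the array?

sift down from index 4:
  -11 vs larger child 16 at index 9, swap → [-1, -20, -10, 16, -8, 3, 17, 14, -11]
sift down from index 3:
  -10 vs larger child 17 at index 7, swap → [-1, -20, 17, 16, -8, 3, -10, 14, -11]
sift down from index 2:
  -20 vs larger child 16 at index 4, swap → [-1, 16, 17, -20, -8, 3, -10, 14, -11]
  -20 vs larger child 14 at index 8, swap → [-1, 16, 17, 14, -8, 3, -10, -20, -11]
sift down from index 1:
  -1 vs larger child 17 at index 3, swap → [17, 16, -1, 14, -8, 3, -10, -20, -11]
  -1 vs larger child 3 at index 6, swap → [17, 16, 3, 14, -8, -1, -10, -20, -11]
resulting array: [17, 16, 3, 14, -8, -1, -10, -20, -11]

-20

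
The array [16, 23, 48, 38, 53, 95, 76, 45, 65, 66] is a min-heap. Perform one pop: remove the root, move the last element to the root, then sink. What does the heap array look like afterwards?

remove root 16; move last element 66 to root → [66, 23, 48, 38, 53, 95, 76, 45, 65]
66 vs smaller child 23 at index 1, swap → [23, 66, 48, 38, 53, 95, 76, 45, 65]
66 vs smaller child 38 at index 3, swap → [23, 38, 48, 66, 53, 95, 76, 45, 65]
66 vs smaller child 45 at index 7, swap → [23, 38, 48, 45, 53, 95, 76, 66, 65]

[23, 38, 48, 45, 53, 95, 76, 66, 65]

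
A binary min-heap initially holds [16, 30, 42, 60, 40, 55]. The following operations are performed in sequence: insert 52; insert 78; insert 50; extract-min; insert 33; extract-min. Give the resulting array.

insert 52:
  append 52 at index 6 → [16, 30, 42, 60, 40, 55, 52] (no swap needed)
insert 78:
  append 78 at index 7 → [16, 30, 42, 60, 40, 55, 52, 78] (no swap needed)
insert 50:
  append 50 at index 8 → [16, 30, 42, 60, 40, 55, 52, 78, 50]
  50 < parent 60 at index 3, swap → [16, 30, 42, 50, 40, 55, 52, 78, 60]
extract-min → returns 16:
  remove root 16; move last element 60 to root → [60, 30, 42, 50, 40, 55, 52, 78]
  60 vs smaller child 30 at index 1, swap → [30, 60, 42, 50, 40, 55, 52, 78]
  60 vs smaller child 40 at index 4, swap → [30, 40, 42, 50, 60, 55, 52, 78]
insert 33:
  append 33 at index 8 → [30, 40, 42, 50, 60, 55, 52, 78, 33]
  33 < parent 50 at index 3, swap → [30, 40, 42, 33, 60, 55, 52, 78, 50]
  33 < parent 40 at index 1, swap → [30, 33, 42, 40, 60, 55, 52, 78, 50]
extract-min → returns 30:
  remove root 30; move last element 50 to root → [50, 33, 42, 40, 60, 55, 52, 78]
  50 vs smaller child 33 at index 1, swap → [33, 50, 42, 40, 60, 55, 52, 78]
  50 vs smaller child 40 at index 3, swap → [33, 40, 42, 50, 60, 55, 52, 78]

[33, 40, 42, 50, 60, 55, 52, 78]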